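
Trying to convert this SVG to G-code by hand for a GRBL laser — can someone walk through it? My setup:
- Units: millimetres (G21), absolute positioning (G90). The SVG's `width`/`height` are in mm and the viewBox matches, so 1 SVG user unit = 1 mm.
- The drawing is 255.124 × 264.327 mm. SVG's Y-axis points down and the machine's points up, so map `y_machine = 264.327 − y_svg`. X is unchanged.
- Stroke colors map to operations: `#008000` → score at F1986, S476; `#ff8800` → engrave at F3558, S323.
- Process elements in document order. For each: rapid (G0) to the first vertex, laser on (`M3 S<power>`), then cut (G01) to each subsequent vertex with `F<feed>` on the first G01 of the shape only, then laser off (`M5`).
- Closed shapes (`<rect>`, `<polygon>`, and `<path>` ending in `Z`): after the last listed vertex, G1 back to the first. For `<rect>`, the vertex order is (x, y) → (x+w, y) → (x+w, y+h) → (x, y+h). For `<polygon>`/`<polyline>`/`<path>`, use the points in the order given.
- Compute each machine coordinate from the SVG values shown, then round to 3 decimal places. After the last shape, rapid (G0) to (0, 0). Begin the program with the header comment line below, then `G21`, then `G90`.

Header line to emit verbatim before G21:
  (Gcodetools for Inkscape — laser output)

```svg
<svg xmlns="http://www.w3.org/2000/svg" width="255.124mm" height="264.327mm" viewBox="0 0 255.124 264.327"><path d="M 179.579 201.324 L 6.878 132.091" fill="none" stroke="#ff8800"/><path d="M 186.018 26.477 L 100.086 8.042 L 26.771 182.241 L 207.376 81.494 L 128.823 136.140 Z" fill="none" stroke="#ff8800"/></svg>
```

(Gcodetools for Inkscape — laser output)
G21
G90
G0 X179.579 Y63.003
M3 S323
G01 X6.878 Y132.236 F3558
M5
G0 X186.018 Y237.850
M3 S323
G01 X100.086 Y256.285 F3558
G01 X26.771 Y82.086
G01 X207.376 Y182.833
G01 X128.823 Y128.187
G01 X186.018 Y237.850
M5
G0 X0.000 Y0.000

1 u = 1 mm; y_m = 264.327 − y.

[1] `<path>` line segment, #ff8800→engrave S323 F3558: (179.579,63.003) → (6.878,132.236)

[2] `<path>` closed polygon, #ff8800→engrave S323 F3558: (186.018,237.850) → (100.086,256.285) → (26.771,82.086) → (207.376,182.833) → (128.823,128.187) → (186.018,237.850) (closed)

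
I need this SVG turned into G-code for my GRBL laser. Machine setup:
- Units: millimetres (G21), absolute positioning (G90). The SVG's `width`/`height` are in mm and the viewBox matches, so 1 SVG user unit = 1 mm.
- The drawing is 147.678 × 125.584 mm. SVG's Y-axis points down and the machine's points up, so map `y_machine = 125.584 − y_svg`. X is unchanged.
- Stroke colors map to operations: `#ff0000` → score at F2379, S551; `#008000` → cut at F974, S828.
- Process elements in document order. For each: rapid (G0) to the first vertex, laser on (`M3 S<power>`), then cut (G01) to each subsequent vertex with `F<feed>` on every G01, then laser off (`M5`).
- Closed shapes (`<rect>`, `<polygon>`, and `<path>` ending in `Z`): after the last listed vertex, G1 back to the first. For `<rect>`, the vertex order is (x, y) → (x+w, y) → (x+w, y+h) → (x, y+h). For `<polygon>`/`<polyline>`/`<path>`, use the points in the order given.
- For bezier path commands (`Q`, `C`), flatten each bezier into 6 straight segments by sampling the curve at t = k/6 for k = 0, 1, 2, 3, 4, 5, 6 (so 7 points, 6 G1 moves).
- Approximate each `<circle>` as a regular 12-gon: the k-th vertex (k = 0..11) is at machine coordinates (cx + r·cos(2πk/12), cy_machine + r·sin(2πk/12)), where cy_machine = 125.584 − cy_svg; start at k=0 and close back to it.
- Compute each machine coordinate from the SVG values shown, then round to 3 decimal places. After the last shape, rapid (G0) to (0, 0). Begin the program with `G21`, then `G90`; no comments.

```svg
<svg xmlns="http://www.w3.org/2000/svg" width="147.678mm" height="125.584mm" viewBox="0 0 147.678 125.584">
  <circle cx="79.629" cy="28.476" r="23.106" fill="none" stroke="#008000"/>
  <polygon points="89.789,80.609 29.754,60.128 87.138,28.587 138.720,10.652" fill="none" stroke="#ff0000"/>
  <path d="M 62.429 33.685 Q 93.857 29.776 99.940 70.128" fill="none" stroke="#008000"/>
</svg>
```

G21
G90
G0 X102.735 Y97.108
M3 S828
G01 X99.639 Y108.661 F974
G01 X91.182 Y117.118 F974
G01 X79.629 Y120.214 F974
G01 X68.076 Y117.118 F974
G01 X59.619 Y108.661 F974
G01 X56.523 Y97.108 F974
G01 X59.619 Y85.555 F974
G01 X68.076 Y77.098 F974
G01 X79.629 Y74.002 F974
G01 X91.182 Y77.098 F974
G01 X99.639 Y85.555 F974
G01 X102.735 Y97.108 F974
M5
G0 X89.789 Y44.975
M3 S551
G01 X29.754 Y65.456 F2379
G01 X87.138 Y96.997 F2379
G01 X138.720 Y114.932 F2379
G01 X89.789 Y44.975 F2379
M5
G0 X62.429 Y91.899
M3 S828
G01 X72.201 Y91.973 F974
G01 X80.565 Y89.587 F974
G01 X87.521 Y84.743 F974
G01 X93.069 Y77.439 F974
G01 X97.208 Y67.677 F974
G01 X99.940 Y55.456 F974
M5
G0 X0.000 Y0.000

Since the viewBox matches the mm dimensions, user units are millimetres directly. The only transform is the Y-flip y_m = 125.584 − y_svg.

Shape 1 is a circle drawn with `<circle>`. Its stroke #008000 means cut at S828, F974. After flipping Y the toolpath is (102.735,97.108) → (99.639,108.661) → (91.182,117.118) → (79.629,120.214) → (68.076,117.118) → (59.619,108.661) → (56.523,97.108) → (59.619,85.555) → (68.076,77.098) → (79.629,74.002) → (91.182,77.098) → (99.639,85.555) → (102.735,97.108), returning to the start.

Shape 2 is a closed polygon drawn with `<polygon>`. Its stroke #ff0000 means score at S551, F2379. After flipping Y the toolpath is (89.789,44.975) → (29.754,65.456) → (87.138,96.997) → (138.720,114.932) → (89.789,44.975), returning to the start.

Shape 3 is a quadratic bezier drawn with `<path>`. Its stroke #008000 means cut at S828, F974. After flipping Y the toolpath is (62.429,91.899) → (72.201,91.973) → (80.565,89.587) → (87.521,84.743) → (93.069,77.439) → (97.208,67.677) → (99.940,55.456).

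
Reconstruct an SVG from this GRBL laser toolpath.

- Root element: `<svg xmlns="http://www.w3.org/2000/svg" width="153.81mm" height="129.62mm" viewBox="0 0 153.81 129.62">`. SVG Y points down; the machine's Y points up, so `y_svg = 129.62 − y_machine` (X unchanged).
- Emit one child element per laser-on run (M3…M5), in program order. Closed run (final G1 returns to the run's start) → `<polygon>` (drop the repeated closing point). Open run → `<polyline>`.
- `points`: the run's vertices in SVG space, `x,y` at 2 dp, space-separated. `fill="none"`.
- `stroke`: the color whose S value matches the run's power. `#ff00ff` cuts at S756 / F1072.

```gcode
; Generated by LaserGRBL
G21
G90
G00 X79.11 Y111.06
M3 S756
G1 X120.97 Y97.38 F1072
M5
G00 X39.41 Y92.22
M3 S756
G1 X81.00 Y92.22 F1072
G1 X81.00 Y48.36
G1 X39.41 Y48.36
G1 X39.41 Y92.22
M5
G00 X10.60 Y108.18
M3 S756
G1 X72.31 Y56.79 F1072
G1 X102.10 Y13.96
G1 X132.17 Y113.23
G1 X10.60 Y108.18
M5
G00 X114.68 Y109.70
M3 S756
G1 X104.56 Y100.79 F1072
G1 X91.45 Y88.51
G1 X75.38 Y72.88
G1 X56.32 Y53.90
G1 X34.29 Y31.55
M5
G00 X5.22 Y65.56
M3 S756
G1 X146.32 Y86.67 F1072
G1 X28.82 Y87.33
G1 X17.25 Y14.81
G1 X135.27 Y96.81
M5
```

Machine Y-up, SVG Y-down with viewBox height 129.62, so y_svg = 129.62 − y_machine; X carries over. Every run uses S756, so all elements get stroke `#ff00ff` (cut).

Run 1: The run is open, so emit a `<polyline>` with points (Y-flipped): 79.11,18.56 120.97,32.24.

Run 2: The run returns to its start, so emit a `<polygon>` with points (Y-flipped): 39.41,37.40 81.00,37.40 81.00,81.26 39.41,81.26.

Run 3: The run returns to its start, so emit a `<polygon>` with points (Y-flipped): 10.60,21.44 72.31,72.83 102.10,115.66 132.17,16.39.

Run 4: The run is open, so emit a `<polyline>` with points (Y-flipped): 114.68,19.92 104.56,28.83 91.45,41.11 75.38,56.74 56.32,75.72 34.29,98.07.

Run 5: The run is open, so emit a `<polyline>` with points (Y-flipped): 5.22,64.06 146.32,42.95 28.82,42.29 17.25,114.81 135.27,32.81.

<svg xmlns="http://www.w3.org/2000/svg" width="153.81mm" height="129.62mm" viewBox="0 0 153.81 129.62">
  <polyline points="79.11,18.56 120.97,32.24" fill="none" stroke="#ff00ff"/>
  <polygon points="39.41,37.40 81.00,37.40 81.00,81.26 39.41,81.26" fill="none" stroke="#ff00ff"/>
  <polygon points="10.60,21.44 72.31,72.83 102.10,115.66 132.17,16.39" fill="none" stroke="#ff00ff"/>
  <polyline points="114.68,19.92 104.56,28.83 91.45,41.11 75.38,56.74 56.32,75.72 34.29,98.07" fill="none" stroke="#ff00ff"/>
  <polyline points="5.22,64.06 146.32,42.95 28.82,42.29 17.25,114.81 135.27,32.81" fill="none" stroke="#ff00ff"/>
</svg>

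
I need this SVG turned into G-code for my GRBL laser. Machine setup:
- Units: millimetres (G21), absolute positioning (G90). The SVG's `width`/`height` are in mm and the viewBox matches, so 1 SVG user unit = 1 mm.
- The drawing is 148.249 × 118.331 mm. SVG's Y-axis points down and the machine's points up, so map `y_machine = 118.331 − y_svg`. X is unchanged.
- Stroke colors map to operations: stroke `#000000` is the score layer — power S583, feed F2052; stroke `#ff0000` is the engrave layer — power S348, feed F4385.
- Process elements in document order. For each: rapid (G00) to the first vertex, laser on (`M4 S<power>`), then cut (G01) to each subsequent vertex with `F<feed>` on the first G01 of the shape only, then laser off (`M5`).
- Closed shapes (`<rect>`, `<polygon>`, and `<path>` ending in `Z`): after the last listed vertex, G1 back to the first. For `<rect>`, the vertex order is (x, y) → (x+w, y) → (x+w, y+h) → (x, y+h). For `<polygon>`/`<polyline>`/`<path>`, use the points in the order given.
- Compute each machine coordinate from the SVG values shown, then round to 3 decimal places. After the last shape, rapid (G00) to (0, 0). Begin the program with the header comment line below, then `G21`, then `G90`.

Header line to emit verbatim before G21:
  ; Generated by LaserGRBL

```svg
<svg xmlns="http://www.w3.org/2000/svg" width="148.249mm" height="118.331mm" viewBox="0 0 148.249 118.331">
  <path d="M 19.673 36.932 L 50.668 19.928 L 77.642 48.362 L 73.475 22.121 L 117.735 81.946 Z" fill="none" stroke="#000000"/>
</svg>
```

; Generated by LaserGRBL
G21
G90
G00 X19.673 Y81.399
M4 S583
G01 X50.668 Y98.403 F2052
G01 X77.642 Y69.969
G01 X73.475 Y96.210
G01 X117.735 Y36.385
G01 X19.673 Y81.399
M5
G00 X0.000 Y0.000

viewBox `0 0 148.249 118.331` with mm width/height → 1 unit = 1 mm. Flip: y_m = 118.331 − y_svg.

**Shape 1** — `<path>` closed polygon, stroke `#000000` → score (S583, F2052). Machine vertices: (19.673,81.399) → (50.668,98.403) → (77.642,69.969) → (73.475,96.210) → (117.735,36.385) → (19.673,81.399). Closed: final G1 returns to the first vertex.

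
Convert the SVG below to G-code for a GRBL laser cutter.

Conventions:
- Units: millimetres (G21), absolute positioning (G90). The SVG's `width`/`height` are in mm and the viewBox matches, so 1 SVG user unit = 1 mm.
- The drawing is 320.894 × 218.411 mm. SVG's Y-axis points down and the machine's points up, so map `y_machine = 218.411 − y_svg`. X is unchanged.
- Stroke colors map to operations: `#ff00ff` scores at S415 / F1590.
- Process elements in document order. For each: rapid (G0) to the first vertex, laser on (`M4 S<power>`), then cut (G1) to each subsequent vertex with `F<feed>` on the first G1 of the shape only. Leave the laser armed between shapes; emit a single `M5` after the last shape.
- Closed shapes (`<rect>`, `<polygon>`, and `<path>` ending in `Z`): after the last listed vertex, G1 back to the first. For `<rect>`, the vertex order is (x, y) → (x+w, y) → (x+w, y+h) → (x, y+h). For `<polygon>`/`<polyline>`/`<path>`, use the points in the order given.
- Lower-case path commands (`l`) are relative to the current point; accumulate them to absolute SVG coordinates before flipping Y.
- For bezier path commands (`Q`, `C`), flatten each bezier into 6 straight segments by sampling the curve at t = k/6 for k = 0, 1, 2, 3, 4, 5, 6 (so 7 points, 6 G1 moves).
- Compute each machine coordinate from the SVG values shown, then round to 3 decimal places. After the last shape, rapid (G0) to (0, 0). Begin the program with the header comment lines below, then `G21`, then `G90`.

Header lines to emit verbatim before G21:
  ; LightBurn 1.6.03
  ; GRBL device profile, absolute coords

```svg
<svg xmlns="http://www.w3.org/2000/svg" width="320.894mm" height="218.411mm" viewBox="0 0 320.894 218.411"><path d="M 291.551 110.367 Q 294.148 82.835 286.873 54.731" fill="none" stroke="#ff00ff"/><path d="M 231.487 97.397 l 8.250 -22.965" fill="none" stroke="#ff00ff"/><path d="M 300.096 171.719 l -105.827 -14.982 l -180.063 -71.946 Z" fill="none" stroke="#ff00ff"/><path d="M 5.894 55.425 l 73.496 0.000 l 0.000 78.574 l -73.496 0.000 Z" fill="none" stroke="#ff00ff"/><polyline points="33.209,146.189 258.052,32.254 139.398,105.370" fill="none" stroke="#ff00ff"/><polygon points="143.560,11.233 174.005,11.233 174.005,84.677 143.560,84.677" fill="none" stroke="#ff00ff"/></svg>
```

Since the viewBox matches the mm dimensions, user units are millimetres directly. The only transform is the Y-flip y_m = 218.411 − y_svg.

Shape 1 is a quadratic bezier drawn with `<path>`. Its stroke #ff00ff means score at S415, F1590. After flipping Y the toolpath is (291.551,108.044) → (292.142,117.237) → (292.185,126.462) → (291.680,135.719) → (290.626,145.008) → (289.024,154.328) → (286.873,163.680).

Shape 2 is a line segment drawn with `<path>`. Its stroke #ff00ff means score at S415, F1590. After flipping Y the toolpath is (231.487,121.014) → (239.737,143.979).

Shape 3 is a closed polygon drawn with `<path>`. Its stroke #ff00ff means score at S415, F1590. After flipping Y the toolpath is (300.096,46.692) → (194.269,61.674) → (14.206,133.620) → (300.096,46.692), returning to the start.

Shape 4 is a rectangle drawn with `<path>`. Its stroke #ff00ff means score at S415, F1590. After flipping Y the toolpath is (5.894,162.986) → (79.390,162.986) → (79.390,84.412) → (5.894,84.412) → (5.894,162.986), returning to the start.

Shape 5 is a open polyline drawn with `<polyline>`. Its stroke #ff00ff means score at S415, F1590. After flipping Y the toolpath is (33.209,72.222) → (258.052,186.157) → (139.398,113.041).

Shape 6 is a rectangle drawn with `<polygon>`. Its stroke #ff00ff means score at S415, F1590. After flipping Y the toolpath is (143.560,207.178) → (174.005,207.178) → (174.005,133.734) → (143.560,133.734) → (143.560,207.178), returning to the start.

; LightBurn 1.6.03
; GRBL device profile, absolute coords
G21
G90
G0 X291.551 Y108.044
M4 S415
G1 X292.142 Y117.237 F1590
G1 X292.185 Y126.462
G1 X291.680 Y135.719
G1 X290.626 Y145.008
G1 X289.024 Y154.328
G1 X286.873 Y163.680
G0 X231.487 Y121.014
M4 S415
G1 X239.737 Y143.979 F1590
G0 X300.096 Y46.692
M4 S415
G1 X194.269 Y61.674 F1590
G1 X14.206 Y133.620
G1 X300.096 Y46.692
G0 X5.894 Y162.986
M4 S415
G1 X79.390 Y162.986 F1590
G1 X79.390 Y84.412
G1 X5.894 Y84.412
G1 X5.894 Y162.986
G0 X33.209 Y72.222
M4 S415
G1 X258.052 Y186.157 F1590
G1 X139.398 Y113.041
G0 X143.560 Y207.178
M4 S415
G1 X174.005 Y207.178 F1590
G1 X174.005 Y133.734
G1 X143.560 Y133.734
G1 X143.560 Y207.178
M5
G0 X0.000 Y0.000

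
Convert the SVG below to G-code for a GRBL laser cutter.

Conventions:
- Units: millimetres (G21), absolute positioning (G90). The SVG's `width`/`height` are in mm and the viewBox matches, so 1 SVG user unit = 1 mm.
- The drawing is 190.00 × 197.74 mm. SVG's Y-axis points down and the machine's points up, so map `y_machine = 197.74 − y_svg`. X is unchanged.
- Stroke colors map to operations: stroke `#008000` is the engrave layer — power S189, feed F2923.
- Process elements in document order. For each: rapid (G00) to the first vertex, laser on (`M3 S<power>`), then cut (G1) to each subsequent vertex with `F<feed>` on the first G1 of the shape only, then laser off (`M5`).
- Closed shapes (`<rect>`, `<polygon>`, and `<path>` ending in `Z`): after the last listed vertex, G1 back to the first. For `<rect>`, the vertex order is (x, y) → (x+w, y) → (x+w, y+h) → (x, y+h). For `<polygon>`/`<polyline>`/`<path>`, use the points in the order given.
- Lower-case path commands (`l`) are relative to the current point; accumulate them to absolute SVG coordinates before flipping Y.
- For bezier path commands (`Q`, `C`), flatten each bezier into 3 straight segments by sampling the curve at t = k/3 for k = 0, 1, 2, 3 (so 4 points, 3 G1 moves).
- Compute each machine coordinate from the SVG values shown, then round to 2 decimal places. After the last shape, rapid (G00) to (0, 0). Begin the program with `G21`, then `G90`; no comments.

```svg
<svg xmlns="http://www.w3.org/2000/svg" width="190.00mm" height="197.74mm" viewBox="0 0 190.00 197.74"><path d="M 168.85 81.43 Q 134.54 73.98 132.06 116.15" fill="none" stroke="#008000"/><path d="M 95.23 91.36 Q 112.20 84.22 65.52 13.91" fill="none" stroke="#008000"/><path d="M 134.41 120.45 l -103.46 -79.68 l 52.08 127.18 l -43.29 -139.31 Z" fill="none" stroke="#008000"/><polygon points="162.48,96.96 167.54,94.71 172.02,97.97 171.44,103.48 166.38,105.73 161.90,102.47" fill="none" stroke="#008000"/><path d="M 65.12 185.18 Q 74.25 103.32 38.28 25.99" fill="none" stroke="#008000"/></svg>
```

Since the viewBox matches the mm dimensions, user units are millimetres directly. The only transform is the Y-flip y_m = 197.74 − y_svg.

Shape 1 is a quadratic bezier drawn with `<path>`. Its stroke #008000 means engrave at S189, F2923. After flipping Y the toolpath is (168.85,116.31) → (149.51,115.76) → (137.25,104.19) → (132.06,81.59).

Shape 2 is a quadratic bezier drawn with `<path>`. Its stroke #008000 means engrave at S189, F2923. After flipping Y the toolpath is (95.23,106.38) → (99.47,118.16) → (89.57,143.98) → (65.52,183.83).

Shape 3 is a closed polygon drawn with `<path>`. Its stroke #008000 means engrave at S189, F2923. After flipping Y the toolpath is (134.41,77.29) → (30.95,156.97) → (83.03,29.79) → (39.74,169.10) → (134.41,77.29), returning to the start.

Shape 4 is a regular polygon drawn with `<polygon>`. Its stroke #008000 means engrave at S189, F2923. After flipping Y the toolpath is (162.48,100.78) → (167.54,103.03) → (172.02,99.77) → (171.44,94.26) → (166.38,92.01) → (161.90,95.27) → (162.48,100.78), returning to the start.

Shape 5 is a quadratic bezier drawn with `<path>`. Its stroke #008000 means engrave at S189, F2923. After flipping Y the toolpath is (65.12,12.56) → (66.20,66.63) → (57.25,119.69) → (38.28,171.75).

G21
G90
G00 X168.85 Y116.31
M3 S189
G1 X149.51 Y115.76 F2923
G1 X137.25 Y104.19
G1 X132.06 Y81.59
M5
G00 X95.23 Y106.38
M3 S189
G1 X99.47 Y118.16 F2923
G1 X89.57 Y143.98
G1 X65.52 Y183.83
M5
G00 X134.41 Y77.29
M3 S189
G1 X30.95 Y156.97 F2923
G1 X83.03 Y29.79
G1 X39.74 Y169.10
G1 X134.41 Y77.29
M5
G00 X162.48 Y100.78
M3 S189
G1 X167.54 Y103.03 F2923
G1 X172.02 Y99.77
G1 X171.44 Y94.26
G1 X166.38 Y92.01
G1 X161.90 Y95.27
G1 X162.48 Y100.78
M5
G00 X65.12 Y12.56
M3 S189
G1 X66.20 Y66.63 F2923
G1 X57.25 Y119.69
G1 X38.28 Y171.75
M5
G00 X0.00 Y0.00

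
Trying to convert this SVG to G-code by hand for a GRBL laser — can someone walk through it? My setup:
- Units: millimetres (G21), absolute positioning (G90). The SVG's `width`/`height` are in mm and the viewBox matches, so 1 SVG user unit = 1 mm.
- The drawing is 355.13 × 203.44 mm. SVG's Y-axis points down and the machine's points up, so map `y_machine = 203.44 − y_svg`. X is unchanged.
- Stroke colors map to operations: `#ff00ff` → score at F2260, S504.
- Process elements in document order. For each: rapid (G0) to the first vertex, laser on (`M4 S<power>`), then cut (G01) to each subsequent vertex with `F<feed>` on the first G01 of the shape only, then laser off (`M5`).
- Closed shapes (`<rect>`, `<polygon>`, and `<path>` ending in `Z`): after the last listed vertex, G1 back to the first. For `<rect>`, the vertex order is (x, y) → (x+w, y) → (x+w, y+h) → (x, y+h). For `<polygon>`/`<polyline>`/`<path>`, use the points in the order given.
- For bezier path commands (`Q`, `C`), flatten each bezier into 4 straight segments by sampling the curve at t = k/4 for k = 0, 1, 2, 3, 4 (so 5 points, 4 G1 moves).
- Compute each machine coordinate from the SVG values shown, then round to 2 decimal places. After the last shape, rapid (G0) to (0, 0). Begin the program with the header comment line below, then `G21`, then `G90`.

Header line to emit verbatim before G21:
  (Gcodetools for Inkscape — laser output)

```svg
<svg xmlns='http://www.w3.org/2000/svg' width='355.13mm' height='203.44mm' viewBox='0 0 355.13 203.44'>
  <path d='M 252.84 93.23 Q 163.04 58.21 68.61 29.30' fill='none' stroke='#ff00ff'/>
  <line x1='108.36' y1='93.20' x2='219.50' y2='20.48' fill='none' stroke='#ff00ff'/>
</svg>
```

Since the viewBox matches the mm dimensions, user units are millimetres directly. The only transform is the Y-flip y_m = 203.44 − y_svg.

Shape 1 is a quadratic bezier drawn with `<path>`. Its stroke #ff00ff means score at S504, F2260. After flipping Y the toolpath is (252.84,110.21) → (207.65,127.34) → (161.88,143.70) → (115.54,159.30) → (68.61,174.14).

Shape 2 is a line segment drawn with `<line>`. Its stroke #ff00ff means score at S504, F2260. After flipping Y the toolpath is (108.36,110.24) → (219.50,182.96).

(Gcodetools for Inkscape — laser output)
G21
G90
G0 X252.84 Y110.21
M4 S504
G01 X207.65 Y127.34 F2260
G01 X161.88 Y143.70
G01 X115.54 Y159.30
G01 X68.61 Y174.14
M5
G0 X108.36 Y110.24
M4 S504
G01 X219.50 Y182.96 F2260
M5
G0 X0.00 Y0.00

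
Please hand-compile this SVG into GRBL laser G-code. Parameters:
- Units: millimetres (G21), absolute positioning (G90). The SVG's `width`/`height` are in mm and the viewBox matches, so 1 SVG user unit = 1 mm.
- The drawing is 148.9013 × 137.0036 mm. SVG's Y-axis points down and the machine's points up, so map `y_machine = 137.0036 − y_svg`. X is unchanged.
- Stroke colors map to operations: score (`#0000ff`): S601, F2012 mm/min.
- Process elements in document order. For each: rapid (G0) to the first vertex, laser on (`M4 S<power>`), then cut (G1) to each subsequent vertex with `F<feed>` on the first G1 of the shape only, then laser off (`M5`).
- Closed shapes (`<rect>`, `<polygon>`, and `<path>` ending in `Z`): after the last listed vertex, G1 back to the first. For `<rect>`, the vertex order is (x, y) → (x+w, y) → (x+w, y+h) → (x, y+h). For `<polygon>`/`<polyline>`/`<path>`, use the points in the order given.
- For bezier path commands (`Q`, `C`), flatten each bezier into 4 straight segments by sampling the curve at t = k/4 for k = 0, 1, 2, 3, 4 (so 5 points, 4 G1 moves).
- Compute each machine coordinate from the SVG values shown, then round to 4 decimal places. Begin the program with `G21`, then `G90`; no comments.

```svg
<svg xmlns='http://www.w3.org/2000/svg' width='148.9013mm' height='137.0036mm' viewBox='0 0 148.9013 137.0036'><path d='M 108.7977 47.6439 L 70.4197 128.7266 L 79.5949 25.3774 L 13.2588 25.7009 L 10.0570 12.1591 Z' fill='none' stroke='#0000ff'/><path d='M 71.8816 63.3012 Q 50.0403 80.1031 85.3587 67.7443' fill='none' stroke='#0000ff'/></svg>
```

G21
G90
G0 X108.7977 Y89.3597
M4 S601
G1 X70.4197 Y8.2770 F2012
G1 X79.5949 Y111.6262
G1 X13.2588 Y111.3027
G1 X10.0570 Y124.8445
G1 X108.7977 Y89.3597
M5
G0 X71.8816 Y73.7024
M4 S601
G1 X64.5334 Y67.1240 F2012
G1 X64.3302 Y64.1907
G1 X71.2720 Y64.9024
G1 X85.3587 Y69.2593
M5

viewBox `0 0 148.9013 137.0036` with mm width/height → 1 unit = 1 mm. Flip: y_m = 137.0036 − y_svg.

**Shape 1** — `<path>` closed polygon, stroke `#0000ff` → score (S601, F2012). Machine vertices: (108.7977,89.3597) → (70.4197,8.2770) → (79.5949,111.6262) → (13.2588,111.3027) → (10.0570,124.8445) → (108.7977,89.3597). Closed: final G1 returns to the first vertex.

**Shape 2** — `<path>` quadratic bezier, stroke `#0000ff` → score (S601, F2012). Control points (SVG): P0=(71.8816,63.3012), P1=(50.0403,80.1031), P2=(85.3587,67.7443); sampled at t=k/4. Machine vertices: (71.8816,73.7024) → (64.5334,67.1240) → (64.3302,64.1907) → (71.2720,64.9024) → (85.3587,69.2593). Open path.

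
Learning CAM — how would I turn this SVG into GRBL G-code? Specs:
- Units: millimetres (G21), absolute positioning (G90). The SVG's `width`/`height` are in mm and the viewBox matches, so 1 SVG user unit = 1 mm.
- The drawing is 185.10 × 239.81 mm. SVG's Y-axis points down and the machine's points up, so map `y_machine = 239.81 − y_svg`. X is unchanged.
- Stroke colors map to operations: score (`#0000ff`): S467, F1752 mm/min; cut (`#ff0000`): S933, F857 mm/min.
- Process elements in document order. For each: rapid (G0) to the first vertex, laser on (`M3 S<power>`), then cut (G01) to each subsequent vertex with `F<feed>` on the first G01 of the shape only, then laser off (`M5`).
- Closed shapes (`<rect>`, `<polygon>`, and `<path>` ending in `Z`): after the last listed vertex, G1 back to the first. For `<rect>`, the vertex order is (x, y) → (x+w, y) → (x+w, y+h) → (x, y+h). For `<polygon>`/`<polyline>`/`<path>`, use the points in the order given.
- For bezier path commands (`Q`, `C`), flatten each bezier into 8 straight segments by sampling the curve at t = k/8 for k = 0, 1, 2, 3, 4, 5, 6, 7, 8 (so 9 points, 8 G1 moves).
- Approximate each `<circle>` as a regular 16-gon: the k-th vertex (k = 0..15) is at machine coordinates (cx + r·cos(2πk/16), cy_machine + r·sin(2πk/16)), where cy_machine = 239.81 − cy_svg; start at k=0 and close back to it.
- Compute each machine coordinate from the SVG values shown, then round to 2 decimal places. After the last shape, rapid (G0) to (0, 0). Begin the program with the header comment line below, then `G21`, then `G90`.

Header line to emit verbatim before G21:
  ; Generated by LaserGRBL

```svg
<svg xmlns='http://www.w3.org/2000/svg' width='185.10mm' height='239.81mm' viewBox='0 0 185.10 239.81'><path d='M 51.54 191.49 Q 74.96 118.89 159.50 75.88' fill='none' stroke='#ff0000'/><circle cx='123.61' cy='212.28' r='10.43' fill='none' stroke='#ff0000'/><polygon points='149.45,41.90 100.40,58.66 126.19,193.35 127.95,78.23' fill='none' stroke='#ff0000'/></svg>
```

Since the viewBox matches the mm dimensions, user units are millimetres directly. The only transform is the Y-flip y_m = 239.81 − y_svg.

Shape 1 is a quadratic bezier drawn with `<path>`. Its stroke #ff0000 means cut at S933, F857. After flipping Y the toolpath is (51.54,48.32) → (58.35,66.01) → (67.07,82.77) → (77.70,98.61) → (90.24,113.52) → (104.69,127.51) → (121.05,140.58) → (139.32,152.72) → (159.50,163.93).

Shape 2 is a circle drawn with `<circle>`. Its stroke #ff0000 means cut at S933, F857. After flipping Y the toolpath is (134.04,27.53) → (133.25,31.52) → (130.99,34.91) → (127.60,37.17) → (123.61,37.96) → (119.62,37.17) → (116.23,34.91) → (113.97,31.52) → (113.18,27.53) → (113.97,23.54) → (116.23,20.15) → (119.62,17.89) → (123.61,17.10) → (127.60,17.89) → (130.99,20.15) → (133.25,23.54) → (134.04,27.53), returning to the start.

Shape 3 is a closed polygon drawn with `<polygon>`. Its stroke #ff0000 means cut at S933, F857. After flipping Y the toolpath is (149.45,197.91) → (100.40,181.15) → (126.19,46.46) → (127.95,161.58) → (149.45,197.91), returning to the start.

; Generated by LaserGRBL
G21
G90
G0 X51.54 Y48.32
M3 S933
G01 X58.35 Y66.01 F857
G01 X67.07 Y82.77
G01 X77.70 Y98.61
G01 X90.24 Y113.52
G01 X104.69 Y127.51
G01 X121.05 Y140.58
G01 X139.32 Y152.72
G01 X159.50 Y163.93
M5
G0 X134.04 Y27.53
M3 S933
G01 X133.25 Y31.52 F857
G01 X130.99 Y34.91
G01 X127.60 Y37.17
G01 X123.61 Y37.96
G01 X119.62 Y37.17
G01 X116.23 Y34.91
G01 X113.97 Y31.52
G01 X113.18 Y27.53
G01 X113.97 Y23.54
G01 X116.23 Y20.15
G01 X119.62 Y17.89
G01 X123.61 Y17.10
G01 X127.60 Y17.89
G01 X130.99 Y20.15
G01 X133.25 Y23.54
G01 X134.04 Y27.53
M5
G0 X149.45 Y197.91
M3 S933
G01 X100.40 Y181.15 F857
G01 X126.19 Y46.46
G01 X127.95 Y161.58
G01 X149.45 Y197.91
M5
G0 X0.00 Y0.00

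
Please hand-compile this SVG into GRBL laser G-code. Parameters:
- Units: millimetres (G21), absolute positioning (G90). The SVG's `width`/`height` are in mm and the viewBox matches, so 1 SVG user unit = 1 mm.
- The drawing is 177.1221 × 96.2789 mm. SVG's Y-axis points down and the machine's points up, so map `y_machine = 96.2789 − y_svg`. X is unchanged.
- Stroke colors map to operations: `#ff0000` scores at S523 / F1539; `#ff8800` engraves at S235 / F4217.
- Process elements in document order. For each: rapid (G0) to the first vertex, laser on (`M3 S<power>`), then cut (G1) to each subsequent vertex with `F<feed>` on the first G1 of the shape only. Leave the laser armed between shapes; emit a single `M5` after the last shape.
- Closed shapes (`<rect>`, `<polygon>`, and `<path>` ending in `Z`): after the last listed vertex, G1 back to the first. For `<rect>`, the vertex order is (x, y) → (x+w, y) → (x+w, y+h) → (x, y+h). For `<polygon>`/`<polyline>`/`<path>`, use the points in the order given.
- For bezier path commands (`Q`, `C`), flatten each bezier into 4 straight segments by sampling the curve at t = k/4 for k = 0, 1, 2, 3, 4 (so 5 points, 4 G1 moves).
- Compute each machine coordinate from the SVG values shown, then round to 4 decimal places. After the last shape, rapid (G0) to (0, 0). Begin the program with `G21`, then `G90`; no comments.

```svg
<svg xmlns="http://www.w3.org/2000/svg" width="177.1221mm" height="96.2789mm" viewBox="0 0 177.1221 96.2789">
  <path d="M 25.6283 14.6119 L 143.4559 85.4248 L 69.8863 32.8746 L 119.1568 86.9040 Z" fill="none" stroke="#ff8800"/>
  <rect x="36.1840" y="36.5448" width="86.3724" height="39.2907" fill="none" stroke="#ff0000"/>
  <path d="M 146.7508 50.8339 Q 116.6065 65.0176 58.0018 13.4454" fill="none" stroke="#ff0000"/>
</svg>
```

Since the viewBox matches the mm dimensions, user units are millimetres directly. The only transform is the Y-flip y_m = 96.2789 − y_svg.

Shape 1 is a closed polygon drawn with `<path>`. Its stroke #ff8800 means engrave at S235, F4217. After flipping Y the toolpath is (25.6283,81.6670) → (143.4559,10.8541) → (69.8863,63.4043) → (119.1568,9.3749) → (25.6283,81.6670), returning to the start.

Shape 2 is a rectangle drawn with `<rect>`. Its stroke #ff0000 means score at S523, F1539. After flipping Y the toolpath is (36.1840,59.7341) → (122.5564,59.7341) → (122.5564,20.4434) → (36.1840,20.4434) → (36.1840,59.7341), returning to the start.

Shape 3 is a quadratic bezier drawn with `<path>`. Its stroke #ff0000 means score at S523, F1539. After flipping Y the toolpath is (146.7508,45.4450) → (129.8999,42.4629) → (109.4914,47.7003) → (85.5254,61.1571) → (58.0018,82.8335).

G21
G90
G0 X25.6283 Y81.6670
M3 S235
G1 X143.4559 Y10.8541 F4217
G1 X69.8863 Y63.4043
G1 X119.1568 Y9.3749
G1 X25.6283 Y81.6670
G0 X36.1840 Y59.7341
M3 S523
G1 X122.5564 Y59.7341 F1539
G1 X122.5564 Y20.4434
G1 X36.1840 Y20.4434
G1 X36.1840 Y59.7341
G0 X146.7508 Y45.4450
M3 S523
G1 X129.8999 Y42.4629 F1539
G1 X109.4914 Y47.7003
G1 X85.5254 Y61.1571
G1 X58.0018 Y82.8335
M5
G0 X0.0000 Y0.0000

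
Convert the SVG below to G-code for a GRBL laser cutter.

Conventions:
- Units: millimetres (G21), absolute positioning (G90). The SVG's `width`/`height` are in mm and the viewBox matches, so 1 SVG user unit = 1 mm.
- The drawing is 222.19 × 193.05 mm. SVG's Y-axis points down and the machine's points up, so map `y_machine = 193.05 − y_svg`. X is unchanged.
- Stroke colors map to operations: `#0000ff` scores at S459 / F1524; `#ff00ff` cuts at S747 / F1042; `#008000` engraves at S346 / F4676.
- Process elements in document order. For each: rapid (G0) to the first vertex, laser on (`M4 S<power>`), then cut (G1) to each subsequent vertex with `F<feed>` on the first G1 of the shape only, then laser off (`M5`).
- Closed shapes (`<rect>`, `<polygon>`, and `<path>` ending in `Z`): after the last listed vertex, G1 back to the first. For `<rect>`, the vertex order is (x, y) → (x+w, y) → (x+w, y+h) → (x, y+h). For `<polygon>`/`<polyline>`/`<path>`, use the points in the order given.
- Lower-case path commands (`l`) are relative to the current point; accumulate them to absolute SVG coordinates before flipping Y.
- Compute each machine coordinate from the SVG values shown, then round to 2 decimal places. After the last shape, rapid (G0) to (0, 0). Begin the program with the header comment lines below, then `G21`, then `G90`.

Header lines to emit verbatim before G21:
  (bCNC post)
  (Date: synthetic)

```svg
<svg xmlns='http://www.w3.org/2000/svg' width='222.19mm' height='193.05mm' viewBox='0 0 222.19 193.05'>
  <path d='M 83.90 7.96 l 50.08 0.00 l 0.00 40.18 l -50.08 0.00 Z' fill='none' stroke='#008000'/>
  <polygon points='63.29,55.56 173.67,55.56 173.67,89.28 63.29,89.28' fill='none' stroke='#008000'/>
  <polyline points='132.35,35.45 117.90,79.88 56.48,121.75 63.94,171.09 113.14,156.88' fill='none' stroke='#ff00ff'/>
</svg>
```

(bCNC post)
(Date: synthetic)
G21
G90
G0 X83.90 Y185.09
M4 S346
G1 X133.98 Y185.09 F4676
G1 X133.98 Y144.91
G1 X83.90 Y144.91
G1 X83.90 Y185.09
M5
G0 X63.29 Y137.49
M4 S346
G1 X173.67 Y137.49 F4676
G1 X173.67 Y103.77
G1 X63.29 Y103.77
G1 X63.29 Y137.49
M5
G0 X132.35 Y157.60
M4 S747
G1 X117.90 Y113.17 F1042
G1 X56.48 Y71.30
G1 X63.94 Y21.96
G1 X113.14 Y36.17
M5
G0 X0.00 Y0.00

1 u = 1 mm; y_m = 193.05 − y.

[1] `<path>` rectangle, #008000→engrave S346 F4676: (83.90,185.09) → (133.98,185.09) → (133.98,144.91) → (83.90,144.91) → (83.90,185.09) (closed)

[2] `<polygon>` rectangle, #008000→engrave S346 F4676: (63.29,137.49) → (173.67,137.49) → (173.67,103.77) → (63.29,103.77) → (63.29,137.49) (closed)

[3] `<polyline>` open polyline, #ff00ff→cut S747 F1042: (132.35,157.60) → (117.90,113.17) → (56.48,71.30) → (63.94,21.96) → (113.14,36.17)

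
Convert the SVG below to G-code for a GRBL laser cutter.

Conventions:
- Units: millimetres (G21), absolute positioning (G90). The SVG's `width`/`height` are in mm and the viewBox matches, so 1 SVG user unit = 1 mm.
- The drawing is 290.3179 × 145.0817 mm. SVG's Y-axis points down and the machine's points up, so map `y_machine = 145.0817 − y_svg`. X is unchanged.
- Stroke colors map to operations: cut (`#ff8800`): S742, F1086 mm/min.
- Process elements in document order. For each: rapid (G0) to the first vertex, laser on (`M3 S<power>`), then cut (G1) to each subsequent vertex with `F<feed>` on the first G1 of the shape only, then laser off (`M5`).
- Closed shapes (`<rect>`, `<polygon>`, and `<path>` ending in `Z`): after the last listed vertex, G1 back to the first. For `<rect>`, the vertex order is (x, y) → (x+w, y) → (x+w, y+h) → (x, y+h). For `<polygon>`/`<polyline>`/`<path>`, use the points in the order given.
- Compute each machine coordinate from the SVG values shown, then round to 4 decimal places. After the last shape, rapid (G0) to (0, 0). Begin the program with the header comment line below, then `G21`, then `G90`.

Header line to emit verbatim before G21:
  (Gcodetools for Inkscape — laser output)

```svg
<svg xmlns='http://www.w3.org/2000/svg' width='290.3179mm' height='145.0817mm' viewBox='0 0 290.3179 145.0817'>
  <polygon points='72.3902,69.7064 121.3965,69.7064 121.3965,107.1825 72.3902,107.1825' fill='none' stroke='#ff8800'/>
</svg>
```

1 u = 1 mm; y_m = 145.0817 − y.

[1] `<polygon>` rectangle, #ff8800→cut S742 F1086: (72.3902,75.3753) → (121.3965,75.3753) → (121.3965,37.8992) → (72.3902,37.8992) → (72.3902,75.3753) (closed)

(Gcodetools for Inkscape — laser output)
G21
G90
G0 X72.3902 Y75.3753
M3 S742
G1 X121.3965 Y75.3753 F1086
G1 X121.3965 Y37.8992
G1 X72.3902 Y37.8992
G1 X72.3902 Y75.3753
M5
G0 X0.0000 Y0.0000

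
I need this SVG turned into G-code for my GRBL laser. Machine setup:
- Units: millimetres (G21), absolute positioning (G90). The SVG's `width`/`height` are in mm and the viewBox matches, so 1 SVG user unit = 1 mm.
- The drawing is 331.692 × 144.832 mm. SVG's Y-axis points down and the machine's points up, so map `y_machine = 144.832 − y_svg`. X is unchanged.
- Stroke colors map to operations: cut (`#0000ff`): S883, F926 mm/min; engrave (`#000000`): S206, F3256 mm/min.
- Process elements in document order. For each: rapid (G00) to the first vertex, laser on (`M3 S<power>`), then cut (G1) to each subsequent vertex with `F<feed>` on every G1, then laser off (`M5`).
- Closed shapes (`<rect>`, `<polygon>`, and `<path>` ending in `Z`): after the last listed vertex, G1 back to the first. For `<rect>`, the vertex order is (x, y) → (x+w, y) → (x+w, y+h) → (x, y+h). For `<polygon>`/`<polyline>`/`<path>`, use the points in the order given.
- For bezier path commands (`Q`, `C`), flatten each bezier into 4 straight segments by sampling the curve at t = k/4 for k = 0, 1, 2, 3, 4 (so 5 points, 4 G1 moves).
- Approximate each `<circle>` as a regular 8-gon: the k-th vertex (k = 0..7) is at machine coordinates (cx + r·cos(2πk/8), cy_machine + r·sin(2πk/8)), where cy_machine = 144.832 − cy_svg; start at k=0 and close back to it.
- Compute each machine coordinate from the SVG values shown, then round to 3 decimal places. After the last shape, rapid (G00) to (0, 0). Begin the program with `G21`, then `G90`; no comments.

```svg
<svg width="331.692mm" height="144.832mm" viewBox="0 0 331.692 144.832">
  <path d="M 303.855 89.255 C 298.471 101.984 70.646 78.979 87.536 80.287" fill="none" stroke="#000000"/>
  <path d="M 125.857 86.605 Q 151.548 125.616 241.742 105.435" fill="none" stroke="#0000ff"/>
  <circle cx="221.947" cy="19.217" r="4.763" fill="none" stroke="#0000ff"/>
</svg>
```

G21
G90
G00 X303.855 Y55.577
M3 S206
G1 X265.409 Y51.792 F3256
G1 X187.343 Y55.778 F3256
G1 X113.453 Y61.906 F3256
G1 X87.536 Y64.545 F3256
M5
G00 X125.857 Y58.227
M3 S883
G1 X142.734 Y42.421 F926
G1 X167.674 Y34.014 F926
G1 X200.676 Y33.006 F926
G1 X241.742 Y39.397 F926
M5
G00 X226.710 Y125.615
M3 S883
G1 X225.315 Y128.983 F926
G1 X221.947 Y130.378 F926
G1 X218.579 Y128.983 F926
G1 X217.184 Y125.615 F926
G1 X218.579 Y122.247 F926
G1 X221.947 Y120.852 F926
G1 X225.315 Y122.247 F926
G1 X226.710 Y125.615 F926
M5
G00 X0.000 Y0.000

viewBox `0 0 331.692 144.832` with mm width/height → 1 unit = 1 mm. Flip: y_m = 144.832 − y_svg.

**Shape 1** — `<path>` cubic bezier, stroke `#000000` → engrave (S206, F3256). Control points (SVG): P0=(303.855,89.255), P1=(298.471,101.984), P2=(70.646,78.979), P3=(87.536,80.287); sampled at t=k/4. Machine vertices: (303.855,55.577) → (265.409,51.792) → (187.343,55.778) → (113.453,61.906) → (87.536,64.545). Open path.

**Shape 2** — `<path>` quadratic bezier, stroke `#0000ff` → cut (S883, F926). Control points (SVG): P0=(125.857,86.605), P1=(151.548,125.616), P2=(241.742,105.435); sampled at t=k/4. Machine vertices: (125.857,58.227) → (142.734,42.421) → (167.674,34.014) → (200.676,33.006) → (241.742,39.397). Open path.

**Shape 3** — `<circle>` circle, stroke `#0000ff` → cut (S883, F926). Machine vertices: (226.710,125.615) → (225.315,128.983) → (221.947,130.378) → (218.579,128.983) → (217.184,125.615) → (218.579,122.247) → (221.947,120.852) → (225.315,122.247) → (226.710,125.615). Closed: final G1 returns to the first vertex.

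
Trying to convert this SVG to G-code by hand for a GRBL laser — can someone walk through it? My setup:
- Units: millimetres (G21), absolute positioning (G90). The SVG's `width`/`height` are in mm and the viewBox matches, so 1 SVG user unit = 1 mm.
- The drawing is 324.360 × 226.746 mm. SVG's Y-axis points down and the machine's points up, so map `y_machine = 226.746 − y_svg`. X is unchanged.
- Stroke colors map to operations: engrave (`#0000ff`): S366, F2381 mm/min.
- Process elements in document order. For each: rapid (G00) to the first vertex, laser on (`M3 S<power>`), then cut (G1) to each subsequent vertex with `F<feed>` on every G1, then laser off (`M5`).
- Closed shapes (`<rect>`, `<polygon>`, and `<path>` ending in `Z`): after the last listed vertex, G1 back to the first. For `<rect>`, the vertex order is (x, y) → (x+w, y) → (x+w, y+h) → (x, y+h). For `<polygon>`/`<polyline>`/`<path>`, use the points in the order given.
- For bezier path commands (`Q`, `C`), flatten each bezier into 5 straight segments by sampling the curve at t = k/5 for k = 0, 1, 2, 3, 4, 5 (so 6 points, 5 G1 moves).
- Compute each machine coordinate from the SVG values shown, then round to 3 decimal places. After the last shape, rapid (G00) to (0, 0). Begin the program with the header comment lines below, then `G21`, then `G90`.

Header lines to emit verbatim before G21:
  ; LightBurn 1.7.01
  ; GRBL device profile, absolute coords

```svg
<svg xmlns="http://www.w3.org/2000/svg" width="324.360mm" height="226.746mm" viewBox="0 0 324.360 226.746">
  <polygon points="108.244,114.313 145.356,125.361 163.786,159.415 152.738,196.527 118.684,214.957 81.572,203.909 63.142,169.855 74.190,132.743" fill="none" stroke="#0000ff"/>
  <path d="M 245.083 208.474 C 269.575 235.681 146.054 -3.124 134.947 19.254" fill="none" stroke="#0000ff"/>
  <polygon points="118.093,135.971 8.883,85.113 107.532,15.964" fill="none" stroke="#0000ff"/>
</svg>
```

; LightBurn 1.7.01
; GRBL device profile, absolute coords
G21
G90
G00 X108.244 Y112.433
M3 S366
G1 X145.356 Y101.385 F2381
G1 X163.786 Y67.331 F2381
G1 X152.738 Y30.219 F2381
G1 X118.684 Y11.789 F2381
G1 X81.572 Y22.837 F2381
G1 X63.142 Y56.891 F2381
G1 X74.190 Y94.003 F2381
G1 X108.244 Y112.433 F2381
M5
G00 X245.083 Y18.272
M3 S366
G1 X244.100 Y29.652 F2381
G1 X220.094 Y79.569 F2381
G1 X185.567 Y142.718 F2381
G1 X153.017 Y193.794 F2381
G1 X134.947 Y207.492 F2381
M5
G00 X118.093 Y90.775
M3 S366
G1 X8.883 Y141.633 F2381
G1 X107.532 Y210.782 F2381
G1 X118.093 Y90.775 F2381
M5
G00 X0.000 Y0.000

1 u = 1 mm; y_m = 226.746 − y.

[1] `<polygon>` regular polygon, #0000ff→engrave S366 F2381: (108.244,112.433) → (145.356,101.385) → (163.786,67.331) → (152.738,30.219) → (118.684,11.789) → (81.572,22.837) → (63.142,56.891) → (74.190,94.003) → (108.244,112.433) (closed)

[2] `<path>` cubic bezier, #0000ff→engrave S366 F2381: (245.083,18.272) → (244.100,29.652) → (220.094,79.569) → (185.567,142.718) → (153.017,193.794) → (134.947,207.492)

[3] `<polygon>` regular polygon, #0000ff→engrave S366 F2381: (118.093,90.775) → (8.883,141.633) → (107.532,210.782) → (118.093,90.775) (closed)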